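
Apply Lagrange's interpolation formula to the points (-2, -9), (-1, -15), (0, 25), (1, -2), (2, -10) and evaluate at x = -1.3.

Lagrange interpolation formula:
P(x) = Σ yᵢ × Lᵢ(x)
where Lᵢ(x) = Π_{j≠i} (x - xⱼ)/(xᵢ - xⱼ)

L_0(-1.3) = (-1.3 - (-1))/(-2 - (-1)) × (-1.3 - 0)/(-2 - 0) × (-1.3 - 1)/(-2 - 1) × (-1.3 - 2)/(-2 - 2) = 0.123338
L_1(-1.3) = (-1.3 - (-2))/(-1 - (-2)) × (-1.3 - 0)/(-1 - 0) × (-1.3 - 1)/(-1 - 1) × (-1.3 - 2)/(-1 - 2) = 1.151150
L_2(-1.3) = (-1.3 - (-2))/(0 - (-2)) × (-1.3 - (-1))/(0 - (-1)) × (-1.3 - 1)/(0 - 1) × (-1.3 - 2)/(0 - 2) = -0.398475
L_3(-1.3) = (-1.3 - (-2))/(1 - (-2)) × (-1.3 - (-1))/(1 - (-1)) × (-1.3 - 0)/(1 - 0) × (-1.3 - 2)/(1 - 2) = 0.150150
L_4(-1.3) = (-1.3 - (-2))/(2 - (-2)) × (-1.3 - (-1))/(2 - (-1)) × (-1.3 - 0)/(2 - 0) × (-1.3 - 1)/(2 - 1) = -0.026163

P(-1.3) = (-9)×L_0(-1.3) + (-15)×L_1(-1.3) + 25×L_2(-1.3) + (-2)×L_3(-1.3) + (-10)×L_4(-1.3)
P(-1.3) = -28.377837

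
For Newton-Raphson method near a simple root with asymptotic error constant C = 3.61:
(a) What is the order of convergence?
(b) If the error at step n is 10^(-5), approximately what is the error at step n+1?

(a) Newton-Raphson has quadratic (order 2) convergence near simple roots.
    This means |e_{n+1}| ≈ C|e_n|².

(b) With |e_n| = 10^(-5) and C = 3.61:
    |e_{n+1}| ≈ 3.61 × (10^(-5))² = 3.61 × 10^(-10)

(a) 2 (quadratic); (b) |e_{n+1}| ≈ 3.610e-10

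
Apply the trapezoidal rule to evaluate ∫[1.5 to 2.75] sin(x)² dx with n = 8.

f(x) = sin(x)²
a = 1.5, b = 2.75, n = 8
h = (b - a)/n = 0.156250

Trapezoidal rule: (h/2)[f(x₀) + 2f(x₁) + 2f(x₂) + ... + f(xₙ)]

x_0 = 1.5000, f(x_0) = 0.994996, coefficient = 1
x_1 = 1.6562, f(x_1) = 0.992715, coefficient = 2
x_2 = 1.8125, f(x_2) = 0.942708, coefficient = 2
x_3 = 1.9688, f(x_3) = 0.849818, coefficient = 2
x_4 = 2.1250, f(x_4) = 0.723044, coefficient = 2
x_5 = 2.2812, f(x_5) = 0.574664, coefficient = 2
x_6 = 2.4375, f(x_6) = 0.419052, coefficient = 2
x_7 = 2.5938, f(x_7) = 0.271281, coefficient = 2
x_8 = 2.7500, f(x_8) = 0.145665, coefficient = 1

I ≈ (0.156250/2) × 10.687229 = 0.834940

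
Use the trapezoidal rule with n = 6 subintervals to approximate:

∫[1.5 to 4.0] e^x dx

f(x) = e^x
a = 1.5, b = 4.0, n = 6
h = (b - a)/n = 0.416667

Trapezoidal rule: (h/2)[f(x₀) + 2f(x₁) + 2f(x₂) + ... + f(xₙ)]

x_0 = 1.5000, f(x_0) = 4.481689, coefficient = 1
x_1 = 1.9167, f(x_1) = 6.798260, coefficient = 2
x_2 = 2.3333, f(x_2) = 10.312259, coefficient = 2
x_3 = 2.7500, f(x_3) = 15.642632, coefficient = 2
x_4 = 3.1667, f(x_4) = 23.728258, coefficient = 2
x_5 = 3.5833, f(x_5) = 35.993319, coefficient = 2
x_6 = 4.0000, f(x_6) = 54.598150, coefficient = 1

I ≈ (0.416667/2) × 244.029294 = 50.839436
Exact value: 50.116461
Error: 0.722975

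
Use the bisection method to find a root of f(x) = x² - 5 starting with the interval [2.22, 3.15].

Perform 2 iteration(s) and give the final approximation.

f(x) = x² - 5
Initial interval: [2.22, 3.15]

Iteration 1:
  c_1 = (2.220000 + 3.150000)/2 = 2.685000
  f(c_1) = f(2.685000) = 2.209225
  f(a) × f(c) < 0, new interval: [2.220000, 2.685000]
Iteration 2:
  c_2 = (2.220000 + 2.685000)/2 = 2.452500
  f(c_2) = f(2.452500) = 1.014756
  f(a) × f(c) < 0, new interval: [2.220000, 2.452500]

After 2 iteration(s), the approximation is c_2 = 2.452500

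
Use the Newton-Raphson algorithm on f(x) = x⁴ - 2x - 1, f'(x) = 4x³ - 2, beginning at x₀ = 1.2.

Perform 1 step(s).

f(x) = x⁴ - 2x - 1
f'(x) = 4x³ - 2
x₀ = 1.2

Newton-Raphson formula: x_{n+1} = x_n - f(x_n)/f'(x_n)

Iteration 1:
  f(1.200000) = -1.326400
  f'(1.200000) = 4.912000
  x_1 = 1.200000 - (-1.326400)/4.912000 = 1.470033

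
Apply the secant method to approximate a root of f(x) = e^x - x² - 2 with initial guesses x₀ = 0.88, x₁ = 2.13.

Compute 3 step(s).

f(x) = e^x - x² - 2
x₀ = 0.88, x₁ = 2.13

Secant formula: x_{n+1} = x_n - f(x_n)(x_n - x_{n-1})/(f(x_n) - f(x_{n-1}))

Iteration 1:
  f(0.880000) = -0.363500
  f(2.130000) = 1.877967
  x_2 = 2.130000 - 1.877967×(2.130000 - 0.880000)/(1.877967 - (-0.363500))
       = 1.082713
Iteration 2:
  f(2.130000) = 1.877967
  f(1.082713) = -0.219588
  x_3 = 1.082713 - (-0.219588)×(1.082713 - 2.130000)/(-0.219588 - 1.877967)
       = 1.192351
Iteration 3:
  f(1.082713) = -0.219588
  f(1.192351) = -0.126882
  x_4 = 1.192351 - (-0.126882)×(1.192351 - 1.082713)/(-0.126882 - (-0.219588))
       = 1.342409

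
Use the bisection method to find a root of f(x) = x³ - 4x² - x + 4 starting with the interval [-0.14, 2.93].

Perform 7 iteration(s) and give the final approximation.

f(x) = x³ - 4x² - x + 4
Initial interval: [-0.14, 2.93]

Iteration 1:
  c_1 = (-0.140000 + 2.930000)/2 = 1.395000
  f(c_1) = f(1.395000) = -2.464395
  f(a) × f(c) < 0, new interval: [-0.140000, 1.395000]
Iteration 2:
  c_2 = (-0.140000 + 1.395000)/2 = 0.627500
  f(c_2) = f(0.627500) = 2.044557
  f(a) × f(c) ≥ 0, new interval: [0.627500, 1.395000]
Iteration 3:
  c_3 = (0.627500 + 1.395000)/2 = 1.011250
  f(c_3) = f(1.011250) = -0.067625
  f(a) × f(c) < 0, new interval: [0.627500, 1.011250]
Iteration 4:
  c_4 = (0.627500 + 1.011250)/2 = 0.819375
  f(c_4) = f(0.819375) = 1.045232
  f(a) × f(c) ≥ 0, new interval: [0.819375, 1.011250]
Iteration 5:
  c_5 = (0.819375 + 1.011250)/2 = 0.915312
  f(c_5) = f(0.915312) = 0.500346
  f(a) × f(c) ≥ 0, new interval: [0.915312, 1.011250]
Iteration 6:
  c_6 = (0.915312 + 1.011250)/2 = 0.963281
  f(c_6) = f(0.963281) = 0.218915
  f(a) × f(c) ≥ 0, new interval: [0.963281, 1.011250]
Iteration 7:
  c_7 = (0.963281 + 1.011250)/2 = 0.987266
  f(c_7) = f(0.987266) = 0.076242
  f(a) × f(c) ≥ 0, new interval: [0.987266, 1.011250]

After 7 iteration(s), the approximation is c_7 = 0.987266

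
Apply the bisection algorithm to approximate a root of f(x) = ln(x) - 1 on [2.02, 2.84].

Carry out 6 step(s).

f(x) = ln(x) - 1
Initial interval: [2.02, 2.84]

Iteration 1:
  c_1 = (2.020000 + 2.840000)/2 = 2.430000
  f(c_1) = f(2.430000) = -0.112109
  f(a) × f(c) ≥ 0, new interval: [2.430000, 2.840000]
Iteration 2:
  c_2 = (2.430000 + 2.840000)/2 = 2.635000
  f(c_2) = f(2.635000) = -0.031117
  f(a) × f(c) ≥ 0, new interval: [2.635000, 2.840000]
Iteration 3:
  c_3 = (2.635000 + 2.840000)/2 = 2.737500
  f(c_3) = f(2.737500) = 0.007045
  f(a) × f(c) < 0, new interval: [2.635000, 2.737500]
Iteration 4:
  c_4 = (2.635000 + 2.737500)/2 = 2.686250
  f(c_4) = f(2.686250) = -0.011854
  f(a) × f(c) ≥ 0, new interval: [2.686250, 2.737500]
Iteration 5:
  c_5 = (2.686250 + 2.737500)/2 = 2.711875
  f(c_5) = f(2.711875) = -0.002360
  f(a) × f(c) ≥ 0, new interval: [2.711875, 2.737500]
Iteration 6:
  c_6 = (2.711875 + 2.737500)/2 = 2.724687
  f(c_6) = f(2.724687) = 0.002354
  f(a) × f(c) < 0, new interval: [2.711875, 2.724687]

After 6 iteration(s), the approximation is c_6 = 2.724687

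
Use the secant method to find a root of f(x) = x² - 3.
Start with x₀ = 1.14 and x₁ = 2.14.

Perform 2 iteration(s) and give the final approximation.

f(x) = x² - 3
x₀ = 1.14, x₁ = 2.14

Secant formula: x_{n+1} = x_n - f(x_n)(x_n - x_{n-1})/(f(x_n) - f(x_{n-1}))

Iteration 1:
  f(1.140000) = -1.700400
  f(2.140000) = 1.579600
  x_2 = 2.140000 - 1.579600×(2.140000 - 1.140000)/(1.579600 - (-1.700400))
       = 1.658415
Iteration 2:
  f(2.140000) = 1.579600
  f(1.658415) = -0.249661
  x_3 = 1.658415 - (-0.249661)×(1.658415 - 2.140000)/(-0.249661 - 1.579600)
       = 1.724142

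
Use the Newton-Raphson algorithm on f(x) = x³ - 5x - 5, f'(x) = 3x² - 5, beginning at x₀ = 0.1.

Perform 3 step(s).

f(x) = x³ - 5x - 5
f'(x) = 3x² - 5
x₀ = 0.1

Newton-Raphson formula: x_{n+1} = x_n - f(x_n)/f'(x_n)

Iteration 1:
  f(0.100000) = -5.499000
  f'(0.100000) = -4.970000
  x_1 = 0.100000 - (-5.499000)/(-4.970000) = -1.006439
Iteration 2:
  f(-1.006439) = -0.987247
  f'(-1.006439) = -1.961244
  x_2 = -1.006439 - (-0.987247)/(-1.961244) = -1.509817
Iteration 3:
  f(-1.509817) = -0.892614
  f'(-1.509817) = 1.838640
  x_3 = -1.509817 - (-0.892614)/1.838640 = -1.024342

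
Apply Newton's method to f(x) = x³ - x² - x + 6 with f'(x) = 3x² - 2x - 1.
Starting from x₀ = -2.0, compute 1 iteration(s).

f(x) = x³ - x² - x + 6
f'(x) = 3x² - 2x - 1
x₀ = -2.0

Newton-Raphson formula: x_{n+1} = x_n - f(x_n)/f'(x_n)

Iteration 1:
  f(-2.000000) = -4.000000
  f'(-2.000000) = 15.000000
  x_1 = -2.000000 - (-4.000000)/15.000000 = -1.733333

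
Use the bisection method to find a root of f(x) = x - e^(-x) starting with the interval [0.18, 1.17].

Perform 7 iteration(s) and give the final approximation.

f(x) = x - e^(-x)
Initial interval: [0.18, 1.17]

Iteration 1:
  c_1 = (0.180000 + 1.170000)/2 = 0.675000
  f(c_1) = f(0.675000) = 0.165844
  f(a) × f(c) < 0, new interval: [0.180000, 0.675000]
Iteration 2:
  c_2 = (0.180000 + 0.675000)/2 = 0.427500
  f(c_2) = f(0.427500) = -0.224637
  f(a) × f(c) ≥ 0, new interval: [0.427500, 0.675000]
Iteration 3:
  c_3 = (0.427500 + 0.675000)/2 = 0.551250
  f(c_3) = f(0.551250) = -0.024979
  f(a) × f(c) ≥ 0, new interval: [0.551250, 0.675000]
Iteration 4:
  c_4 = (0.551250 + 0.675000)/2 = 0.613125
  f(c_4) = f(0.613125) = 0.071469
  f(a) × f(c) < 0, new interval: [0.551250, 0.613125]
Iteration 5:
  c_5 = (0.551250 + 0.613125)/2 = 0.582187
  f(c_5) = f(0.582187) = 0.023513
  f(a) × f(c) < 0, new interval: [0.551250, 0.582187]
Iteration 6:
  c_6 = (0.551250 + 0.582187)/2 = 0.566719
  f(c_6) = f(0.566719) = -0.000665
  f(a) × f(c) ≥ 0, new interval: [0.566719, 0.582187]
Iteration 7:
  c_7 = (0.566719 + 0.582187)/2 = 0.574453
  f(c_7) = f(0.574453) = 0.011440
  f(a) × f(c) < 0, new interval: [0.566719, 0.574453]

After 7 iteration(s), the approximation is c_7 = 0.574453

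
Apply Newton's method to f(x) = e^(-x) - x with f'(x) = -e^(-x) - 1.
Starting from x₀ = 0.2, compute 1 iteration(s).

f(x) = e^(-x) - x
f'(x) = -e^(-x) - 1
x₀ = 0.2

Newton-Raphson formula: x_{n+1} = x_n - f(x_n)/f'(x_n)

Iteration 1:
  f(0.200000) = 0.618731
  f'(0.200000) = -1.818731
  x_1 = 0.200000 - 0.618731/(-1.818731) = 0.540199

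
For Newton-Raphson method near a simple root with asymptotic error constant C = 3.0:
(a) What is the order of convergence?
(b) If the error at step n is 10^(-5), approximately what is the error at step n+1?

(a) Newton-Raphson has quadratic (order 2) convergence near simple roots.
    This means |e_{n+1}| ≈ C|e_n|².

(b) With |e_n| = 10^(-5) and C = 3.0:
    |e_{n+1}| ≈ 3.0 × (10^(-5))² = 3.0 × 10^(-10)

(a) 2 (quadratic); (b) |e_{n+1}| ≈ 3.000e-10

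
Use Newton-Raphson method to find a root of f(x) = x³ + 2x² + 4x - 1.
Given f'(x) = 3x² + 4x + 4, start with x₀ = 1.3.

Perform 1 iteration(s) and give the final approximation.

f(x) = x³ + 2x² + 4x - 1
f'(x) = 3x² + 4x + 4
x₀ = 1.3

Newton-Raphson formula: x_{n+1} = x_n - f(x_n)/f'(x_n)

Iteration 1:
  f(1.300000) = 9.777000
  f'(1.300000) = 14.270000
  x_1 = 1.300000 - 9.777000/14.270000 = 0.614856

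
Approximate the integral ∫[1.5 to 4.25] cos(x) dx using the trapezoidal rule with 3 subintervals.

f(x) = cos(x)
a = 1.5, b = 4.25, n = 3
h = (b - a)/n = 0.916667

Trapezoidal rule: (h/2)[f(x₀) + 2f(x₁) + 2f(x₂) + ... + f(xₙ)]

x_0 = 1.5000, f(x_0) = 0.070737, coefficient = 1
x_1 = 2.4167, f(x_1) = -0.748549, coefficient = 2
x_2 = 3.3333, f(x_2) = -0.981674, coefficient = 2
x_3 = 4.2500, f(x_3) = -0.446087, coefficient = 1

I ≈ (0.916667/2) × -3.835795 = -1.758073
Exact value: -1.892484
Error: 0.134411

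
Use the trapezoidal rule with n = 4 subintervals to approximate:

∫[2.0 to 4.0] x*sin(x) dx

f(x) = x*sin(x)
a = 2.0, b = 4.0, n = 4
h = (b - a)/n = 0.500000

Trapezoidal rule: (h/2)[f(x₀) + 2f(x₁) + 2f(x₂) + ... + f(xₙ)]

x_0 = 2.0000, f(x_0) = 1.818595, coefficient = 1
x_1 = 2.5000, f(x_1) = 1.496180, coefficient = 2
x_2 = 3.0000, f(x_2) = 0.423360, coefficient = 2
x_3 = 3.5000, f(x_3) = -1.227741, coefficient = 2
x_4 = 4.0000, f(x_4) = -3.027210, coefficient = 1

I ≈ (0.500000/2) × 0.174983 = 0.043746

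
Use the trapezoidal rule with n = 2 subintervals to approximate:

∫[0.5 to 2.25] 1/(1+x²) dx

f(x) = 1/(1+x²)
a = 0.5, b = 2.25, n = 2
h = (b - a)/n = 0.875000

Trapezoidal rule: (h/2)[f(x₀) + 2f(x₁) + 2f(x₂) + ... + f(xₙ)]

x_0 = 0.5000, f(x_0) = 0.800000, coefficient = 1
x_1 = 1.3750, f(x_1) = 0.345946, coefficient = 2
x_2 = 2.2500, f(x_2) = 0.164948, coefficient = 1

I ≈ (0.875000/2) × 1.656840 = 0.724868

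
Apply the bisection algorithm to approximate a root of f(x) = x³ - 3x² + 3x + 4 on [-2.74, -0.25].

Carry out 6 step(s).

f(x) = x³ - 3x² + 3x + 4
Initial interval: [-2.74, -0.25]

Iteration 1:
  c_1 = (-2.740000 + (-0.250000))/2 = -1.495000
  f(c_1) = f(-1.495000) = -10.531437
  f(a) × f(c) ≥ 0, new interval: [-1.495000, -0.250000]
Iteration 2:
  c_2 = (-1.495000 + (-0.250000))/2 = -0.872500
  f(c_2) = f(-0.872500) = -1.565465
  f(a) × f(c) ≥ 0, new interval: [-0.872500, -0.250000]
Iteration 3:
  c_3 = (-0.872500 + (-0.250000))/2 = -0.561250
  f(c_3) = f(-0.561250) = 1.194451
  f(a) × f(c) < 0, new interval: [-0.872500, -0.561250]
Iteration 4:
  c_4 = (-0.872500 + (-0.561250))/2 = -0.716875
  f(c_4) = f(-0.716875) = -0.060763
  f(a) × f(c) ≥ 0, new interval: [-0.716875, -0.561250]
Iteration 5:
  c_5 = (-0.716875 + (-0.561250))/2 = -0.639063
  f(c_5) = f(-0.639063) = 0.596616
  f(a) × f(c) < 0, new interval: [-0.716875, -0.639063]
Iteration 6:
  c_6 = (-0.716875 + (-0.639063))/2 = -0.677969
  f(c_6) = f(-0.677969) = 0.275546
  f(a) × f(c) < 0, new interval: [-0.716875, -0.677969]

After 6 iteration(s), the approximation is c_6 = -0.677969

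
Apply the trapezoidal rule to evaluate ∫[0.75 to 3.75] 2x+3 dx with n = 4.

f(x) = 2x+3
a = 0.75, b = 3.75, n = 4
h = (b - a)/n = 0.750000

Trapezoidal rule: (h/2)[f(x₀) + 2f(x₁) + 2f(x₂) + ... + f(xₙ)]

x_0 = 0.7500, f(x_0) = 4.500000, coefficient = 1
x_1 = 1.5000, f(x_1) = 6.000000, coefficient = 2
x_2 = 2.2500, f(x_2) = 7.500000, coefficient = 2
x_3 = 3.0000, f(x_3) = 9.000000, coefficient = 2
x_4 = 3.7500, f(x_4) = 10.500000, coefficient = 1

I ≈ (0.750000/2) × 60.000000 = 22.500000
Exact value: 22.500000
Error: 0.000000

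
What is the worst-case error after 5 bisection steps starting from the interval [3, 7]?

Bisection error bound: |error| ≤ (b-a)/2^n
|error| ≤ (7 - 3)/2^5 = 4/2^5
|error| ≤ 0.1250000000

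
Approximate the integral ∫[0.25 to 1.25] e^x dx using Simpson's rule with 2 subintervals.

f(x) = e^x
a = 0.25, b = 1.25, n = 2
h = (b - a)/n = 0.500000

Simpson's rule: (h/3)[f(x₀) + 4f(x₁) + 2f(x₂) + ... + f(xₙ)]

x_0 = 0.2500, f(x_0) = 1.284025, coefficient = 1
x_1 = 0.7500, f(x_1) = 2.117000, coefficient = 4
x_2 = 1.2500, f(x_2) = 3.490343, coefficient = 1

I ≈ (0.500000/3) × 13.242368 = 2.207061
Exact value: 2.206318
Error: 0.000744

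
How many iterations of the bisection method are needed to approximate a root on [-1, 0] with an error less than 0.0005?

We need (b-a)/2^n ≤ 0.0005
(0 - (-1))/2^n ≤ 0.0005
1/2^n ≤ 0.0005
2^n ≥ 2000
n ≥ log₂(2000) = 10.97
n ≥ 11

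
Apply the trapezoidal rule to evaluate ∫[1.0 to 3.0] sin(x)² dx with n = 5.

f(x) = sin(x)²
a = 1.0, b = 3.0, n = 5
h = (b - a)/n = 0.400000

Trapezoidal rule: (h/2)[f(x₀) + 2f(x₁) + 2f(x₂) + ... + f(xₙ)]

x_0 = 1.0000, f(x_0) = 0.708073, coefficient = 1
x_1 = 1.4000, f(x_1) = 0.971111, coefficient = 2
x_2 = 1.8000, f(x_2) = 0.948379, coefficient = 2
x_3 = 2.2000, f(x_3) = 0.653666, coefficient = 2
x_4 = 2.6000, f(x_4) = 0.265742, coefficient = 2
x_5 = 3.0000, f(x_5) = 0.019915, coefficient = 1

I ≈ (0.400000/2) × 6.405785 = 1.281157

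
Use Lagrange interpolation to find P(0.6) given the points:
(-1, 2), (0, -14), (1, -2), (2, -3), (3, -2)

Lagrange interpolation formula:
P(x) = Σ yᵢ × Lᵢ(x)
where Lᵢ(x) = Π_{j≠i} (x - xⱼ)/(xᵢ - xⱼ)

L_0(0.6) = (0.6 - 0)/(-1 - 0) × (0.6 - 1)/(-1 - 1) × (0.6 - 2)/(-1 - 2) × (0.6 - 3)/(-1 - 3) = -0.033600
L_1(0.6) = (0.6 - (-1))/(0 - (-1)) × (0.6 - 1)/(0 - 1) × (0.6 - 2)/(0 - 2) × (0.6 - 3)/(0 - 3) = 0.358400
L_2(0.6) = (0.6 - (-1))/(1 - (-1)) × (0.6 - 0)/(1 - 0) × (0.6 - 2)/(1 - 2) × (0.6 - 3)/(1 - 3) = 0.806400
L_3(0.6) = (0.6 - (-1))/(2 - (-1)) × (0.6 - 0)/(2 - 0) × (0.6 - 1)/(2 - 1) × (0.6 - 3)/(2 - 3) = -0.153600
L_4(0.6) = (0.6 - (-1))/(3 - (-1)) × (0.6 - 0)/(3 - 0) × (0.6 - 1)/(3 - 1) × (0.6 - 2)/(3 - 2) = 0.022400

P(0.6) = 2×L_0(0.6) + (-14)×L_1(0.6) + (-2)×L_2(0.6) + (-3)×L_3(0.6) + (-2)×L_4(0.6)
P(0.6) = -6.281600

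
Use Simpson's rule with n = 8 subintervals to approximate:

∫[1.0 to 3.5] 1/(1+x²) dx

f(x) = 1/(1+x²)
a = 1.0, b = 3.5, n = 8
h = (b - a)/n = 0.312500

Simpson's rule: (h/3)[f(x₀) + 4f(x₁) + 2f(x₂) + ... + f(xₙ)]

x_0 = 1.0000, f(x_0) = 0.500000, coefficient = 1
x_1 = 1.3125, f(x_1) = 0.367288, coefficient = 4
x_2 = 1.6250, f(x_2) = 0.274678, coefficient = 2
x_3 = 1.9375, f(x_3) = 0.210353, coefficient = 4
x_4 = 2.2500, f(x_4) = 0.164948, coefficient = 2
x_5 = 2.5625, f(x_5) = 0.132163, coefficient = 4
x_6 = 2.8750, f(x_6) = 0.107926, coefficient = 2
x_7 = 3.1875, f(x_7) = 0.089604, coefficient = 4
x_8 = 3.5000, f(x_8) = 0.075472, coefficient = 1

I ≈ (0.312500/3) × 4.868214 = 0.507106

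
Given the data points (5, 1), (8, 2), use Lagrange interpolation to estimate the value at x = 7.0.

Lagrange interpolation formula:
P(x) = Σ yᵢ × Lᵢ(x)
where Lᵢ(x) = Π_{j≠i} (x - xⱼ)/(xᵢ - xⱼ)

L_0(7.0) = (7.0 - 8)/(5 - 8) = 0.333333
L_1(7.0) = (7.0 - 5)/(8 - 5) = 0.666667

P(7.0) = 1×L_0(7.0) + 2×L_1(7.0)
P(7.0) = 1.666667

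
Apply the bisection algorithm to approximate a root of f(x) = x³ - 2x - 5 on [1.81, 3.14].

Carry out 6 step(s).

f(x) = x³ - 2x - 5
Initial interval: [1.81, 3.14]

Iteration 1:
  c_1 = (1.810000 + 3.140000)/2 = 2.475000
  f(c_1) = f(2.475000) = 5.210922
  f(a) × f(c) < 0, new interval: [1.810000, 2.475000]
Iteration 2:
  c_2 = (1.810000 + 2.475000)/2 = 2.142500
  f(c_2) = f(2.142500) = 0.549731
  f(a) × f(c) < 0, new interval: [1.810000, 2.142500]
Iteration 3:
  c_3 = (1.810000 + 2.142500)/2 = 1.976250
  f(c_3) = f(1.976250) = -1.234129
  f(a) × f(c) ≥ 0, new interval: [1.976250, 2.142500]
Iteration 4:
  c_4 = (1.976250 + 2.142500)/2 = 2.059375
  f(c_4) = f(2.059375) = -0.384888
  f(a) × f(c) ≥ 0, new interval: [2.059375, 2.142500]
Iteration 5:
  c_5 = (2.059375 + 2.142500)/2 = 2.100938
  f(c_5) = f(2.100938) = 0.071534
  f(a) × f(c) < 0, new interval: [2.059375, 2.100938]
Iteration 6:
  c_6 = (2.059375 + 2.100938)/2 = 2.080156
  f(c_6) = f(2.080156) = -0.159372
  f(a) × f(c) ≥ 0, new interval: [2.080156, 2.100938]

After 6 iteration(s), the approximation is c_6 = 2.080156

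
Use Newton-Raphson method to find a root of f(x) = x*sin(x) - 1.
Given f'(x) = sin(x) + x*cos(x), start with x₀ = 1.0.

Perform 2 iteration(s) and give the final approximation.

f(x) = x*sin(x) - 1
f'(x) = sin(x) + x*cos(x)
x₀ = 1.0

Newton-Raphson formula: x_{n+1} = x_n - f(x_n)/f'(x_n)

Iteration 1:
  f(1.000000) = -0.158529
  f'(1.000000) = 1.381773
  x_1 = 1.000000 - (-0.158529)/1.381773 = 1.114729
Iteration 2:
  f(1.114729) = 0.000794
  f'(1.114729) = 1.388741
  x_2 = 1.114729 - 0.000794/1.388741 = 1.114157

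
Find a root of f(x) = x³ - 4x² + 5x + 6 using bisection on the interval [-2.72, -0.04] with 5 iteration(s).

f(x) = x³ - 4x² + 5x + 6
Initial interval: [-2.72, -0.04]

Iteration 1:
  c_1 = (-2.720000 + (-0.040000))/2 = -1.380000
  f(c_1) = f(-1.380000) = -11.145672
  f(a) × f(c) ≥ 0, new interval: [-1.380000, -0.040000]
Iteration 2:
  c_2 = (-1.380000 + (-0.040000))/2 = -0.710000
  f(c_2) = f(-0.710000) = 0.075689
  f(a) × f(c) < 0, new interval: [-1.380000, -0.710000]
Iteration 3:
  c_3 = (-1.380000 + (-0.710000))/2 = -1.045000
  f(c_3) = f(-1.045000) = -4.734266
  f(a) × f(c) ≥ 0, new interval: [-1.045000, -0.710000]
Iteration 4:
  c_4 = (-1.045000 + (-0.710000))/2 = -0.877500
  f(c_4) = f(-0.877500) = -2.143205
  f(a) × f(c) ≥ 0, new interval: [-0.877500, -0.710000]
Iteration 5:
  c_5 = (-0.877500 + (-0.710000))/2 = -0.793750
  f(c_5) = f(-0.793750) = -0.989000
  f(a) × f(c) ≥ 0, new interval: [-0.793750, -0.710000]

After 5 iteration(s), the approximation is c_5 = -0.793750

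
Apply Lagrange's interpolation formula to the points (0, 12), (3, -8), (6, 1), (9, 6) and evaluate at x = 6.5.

Lagrange interpolation formula:
P(x) = Σ yᵢ × Lᵢ(x)
where Lᵢ(x) = Π_{j≠i} (x - xⱼ)/(xᵢ - xⱼ)

L_0(6.5) = (6.5 - 3)/(0 - 3) × (6.5 - 6)/(0 - 6) × (6.5 - 9)/(0 - 9) = 0.027006
L_1(6.5) = (6.5 - 0)/(3 - 0) × (6.5 - 6)/(3 - 6) × (6.5 - 9)/(3 - 9) = -0.150463
L_2(6.5) = (6.5 - 0)/(6 - 0) × (6.5 - 3)/(6 - 3) × (6.5 - 9)/(6 - 9) = 1.053241
L_3(6.5) = (6.5 - 0)/(9 - 0) × (6.5 - 3)/(9 - 3) × (6.5 - 6)/(9 - 6) = 0.070216

P(6.5) = 12×L_0(6.5) + (-8)×L_1(6.5) + 1×L_2(6.5) + 6×L_3(6.5)
P(6.5) = 3.002315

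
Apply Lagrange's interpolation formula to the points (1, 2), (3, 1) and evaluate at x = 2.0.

Lagrange interpolation formula:
P(x) = Σ yᵢ × Lᵢ(x)
where Lᵢ(x) = Π_{j≠i} (x - xⱼ)/(xᵢ - xⱼ)

L_0(2.0) = (2.0 - 3)/(1 - 3) = 0.500000
L_1(2.0) = (2.0 - 1)/(3 - 1) = 0.500000

P(2.0) = 2×L_0(2.0) + 1×L_1(2.0)
P(2.0) = 1.500000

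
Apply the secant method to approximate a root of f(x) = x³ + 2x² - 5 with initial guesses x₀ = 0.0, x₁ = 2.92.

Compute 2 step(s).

f(x) = x³ + 2x² - 5
x₀ = 0.0, x₁ = 2.92

Secant formula: x_{n+1} = x_n - f(x_n)(x_n - x_{n-1})/(f(x_n) - f(x_{n-1}))

Iteration 1:
  f(0.000000) = -5.000000
  f(2.920000) = 36.949888
  x_2 = 2.920000 - 36.949888×(2.920000 - 0.000000)/(36.949888 - (-5.000000))
       = 0.348034
Iteration 2:
  f(2.920000) = 36.949888
  f(0.348034) = -4.715588
  x_3 = 0.348034 - (-4.715588)×(0.348034 - 2.920000)/(-4.715588 - 36.949888)
       = 0.639123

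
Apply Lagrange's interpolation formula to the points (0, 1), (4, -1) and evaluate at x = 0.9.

Lagrange interpolation formula:
P(x) = Σ yᵢ × Lᵢ(x)
where Lᵢ(x) = Π_{j≠i} (x - xⱼ)/(xᵢ - xⱼ)

L_0(0.9) = (0.9 - 4)/(0 - 4) = 0.775000
L_1(0.9) = (0.9 - 0)/(4 - 0) = 0.225000

P(0.9) = 1×L_0(0.9) + (-1)×L_1(0.9)
P(0.9) = 0.550000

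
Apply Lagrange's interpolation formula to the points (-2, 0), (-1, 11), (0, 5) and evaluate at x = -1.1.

Lagrange interpolation formula:
P(x) = Σ yᵢ × Lᵢ(x)
where Lᵢ(x) = Π_{j≠i} (x - xⱼ)/(xᵢ - xⱼ)

L_0(-1.1) = (-1.1 - (-1))/(-2 - (-1)) × (-1.1 - 0)/(-2 - 0) = 0.055000
L_1(-1.1) = (-1.1 - (-2))/(-1 - (-2)) × (-1.1 - 0)/(-1 - 0) = 0.990000
L_2(-1.1) = (-1.1 - (-2))/(0 - (-2)) × (-1.1 - (-1))/(0 - (-1)) = -0.045000

P(-1.1) = 0×L_0(-1.1) + 11×L_1(-1.1) + 5×L_2(-1.1)
P(-1.1) = 10.665000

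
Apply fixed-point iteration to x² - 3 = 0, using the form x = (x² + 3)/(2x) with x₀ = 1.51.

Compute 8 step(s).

Equation: x² - 3 = 0
Fixed-point form: x = (x² + 3)/(2x)
x₀ = 1.51

x_1 = g(1.510000) = 1.748377
x_2 = g(1.748377) = 1.732127
x_3 = g(1.732127) = 1.732051
x_4 = g(1.732051) = 1.732051
x_5 = g(1.732051) = 1.732051
x_6 = g(1.732051) = 1.732051
x_7 = g(1.732051) = 1.732051
x_8 = g(1.732051) = 1.732051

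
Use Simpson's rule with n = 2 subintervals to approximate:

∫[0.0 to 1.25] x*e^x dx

f(x) = x*e^x
a = 0.0, b = 1.25, n = 2
h = (b - a)/n = 0.625000

Simpson's rule: (h/3)[f(x₀) + 4f(x₁) + 2f(x₂) + ... + f(xₙ)]

x_0 = 0.0000, f(x_0) = 0.000000, coefficient = 1
x_1 = 0.6250, f(x_1) = 1.167654, coefficient = 4
x_2 = 1.2500, f(x_2) = 4.362929, coefficient = 1

I ≈ (0.625000/3) × 9.033544 = 1.881988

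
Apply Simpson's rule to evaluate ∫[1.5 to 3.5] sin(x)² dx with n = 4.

f(x) = sin(x)²
a = 1.5, b = 3.5, n = 4
h = (b - a)/n = 0.500000

Simpson's rule: (h/3)[f(x₀) + 4f(x₁) + 2f(x₂) + ... + f(xₙ)]

x_0 = 1.5000, f(x_0) = 0.994996, coefficient = 1
x_1 = 2.0000, f(x_1) = 0.826822, coefficient = 4
x_2 = 2.5000, f(x_2) = 0.358169, coefficient = 2
x_3 = 3.0000, f(x_3) = 0.019915, coefficient = 4
x_4 = 3.5000, f(x_4) = 0.123049, coefficient = 1

I ≈ (0.500000/3) × 5.221330 = 0.870222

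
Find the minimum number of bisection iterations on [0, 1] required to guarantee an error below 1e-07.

We need (b-a)/2^n ≤ 1e-07
(1 - 0)/2^n ≤ 1e-07
1/2^n ≤ 1e-07
2^n ≥ 10000000
n ≥ log₂(10000000) = 23.25
n ≥ 24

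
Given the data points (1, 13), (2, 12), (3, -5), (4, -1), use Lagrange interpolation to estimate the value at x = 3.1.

Lagrange interpolation formula:
P(x) = Σ yᵢ × Lᵢ(x)
where Lᵢ(x) = Π_{j≠i} (x - xⱼ)/(xᵢ - xⱼ)

L_0(3.1) = (3.1 - 2)/(1 - 2) × (3.1 - 3)/(1 - 3) × (3.1 - 4)/(1 - 4) = 0.016500
L_1(3.1) = (3.1 - 1)/(2 - 1) × (3.1 - 3)/(2 - 3) × (3.1 - 4)/(2 - 4) = -0.094500
L_2(3.1) = (3.1 - 1)/(3 - 1) × (3.1 - 2)/(3 - 2) × (3.1 - 4)/(3 - 4) = 1.039500
L_3(3.1) = (3.1 - 1)/(4 - 1) × (3.1 - 2)/(4 - 2) × (3.1 - 3)/(4 - 3) = 0.038500

P(3.1) = 13×L_0(3.1) + 12×L_1(3.1) + (-5)×L_2(3.1) + (-1)×L_3(3.1)
P(3.1) = -6.155500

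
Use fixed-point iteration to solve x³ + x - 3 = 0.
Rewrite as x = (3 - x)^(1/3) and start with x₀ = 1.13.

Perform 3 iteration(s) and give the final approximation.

Equation: x³ + x - 3 = 0
Fixed-point form: x = (3 - x)^(1/3)
x₀ = 1.13

x_1 = g(1.130000) = 1.232009
x_2 = g(1.232009) = 1.209187
x_3 = g(1.209187) = 1.214367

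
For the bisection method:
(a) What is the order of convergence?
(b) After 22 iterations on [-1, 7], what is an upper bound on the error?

(a) Bisection has linear (order 1) convergence; the error is halved each step.

(b) Error bound = (b-a)/2^n = (7 - (-1))/2^{22}
    = 8/2^{22}

(a) 1 (linear); (b) error ≤ 1.91e-06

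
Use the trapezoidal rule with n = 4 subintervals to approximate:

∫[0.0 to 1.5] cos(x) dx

f(x) = cos(x)
a = 0.0, b = 1.5, n = 4
h = (b - a)/n = 0.375000

Trapezoidal rule: (h/2)[f(x₀) + 2f(x₁) + 2f(x₂) + ... + f(xₙ)]

x_0 = 0.0000, f(x_0) = 1.000000, coefficient = 1
x_1 = 0.3750, f(x_1) = 0.930508, coefficient = 2
x_2 = 0.7500, f(x_2) = 0.731689, coefficient = 2
x_3 = 1.1250, f(x_3) = 0.431177, coefficient = 2
x_4 = 1.5000, f(x_4) = 0.070737, coefficient = 1

I ≈ (0.375000/2) × 5.257483 = 0.985778
Exact value: 0.997495
Error: 0.011717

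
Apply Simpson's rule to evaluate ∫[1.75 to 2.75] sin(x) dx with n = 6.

f(x) = sin(x)
a = 1.75, b = 2.75, n = 6
h = (b - a)/n = 0.166667

Simpson's rule: (h/3)[f(x₀) + 4f(x₁) + 2f(x₂) + ... + f(xₙ)]

x_0 = 1.7500, f(x_0) = 0.983986, coefficient = 1
x_1 = 1.9167, f(x_1) = 0.940781, coefficient = 4
x_2 = 2.0833, f(x_2) = 0.871503, coefficient = 2
x_3 = 2.2500, f(x_3) = 0.778073, coefficient = 4
x_4 = 2.4167, f(x_4) = 0.663080, coefficient = 2
x_5 = 2.5833, f(x_5) = 0.529711, coefficient = 4
x_6 = 2.7500, f(x_6) = 0.381661, coefficient = 1

I ≈ (0.166667/3) × 13.429072 = 0.746060
Exact value: 0.746056
Error: 0.000003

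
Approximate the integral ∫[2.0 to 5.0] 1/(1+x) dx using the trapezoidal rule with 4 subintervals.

f(x) = 1/(1+x)
a = 2.0, b = 5.0, n = 4
h = (b - a)/n = 0.750000

Trapezoidal rule: (h/2)[f(x₀) + 2f(x₁) + 2f(x₂) + ... + f(xₙ)]

x_0 = 2.0000, f(x_0) = 0.333333, coefficient = 1
x_1 = 2.7500, f(x_1) = 0.266667, coefficient = 2
x_2 = 3.5000, f(x_2) = 0.222222, coefficient = 2
x_3 = 4.2500, f(x_3) = 0.190476, coefficient = 2
x_4 = 5.0000, f(x_4) = 0.166667, coefficient = 1

I ≈ (0.750000/2) × 1.858730 = 0.697024
Exact value: 0.693147
Error: 0.003877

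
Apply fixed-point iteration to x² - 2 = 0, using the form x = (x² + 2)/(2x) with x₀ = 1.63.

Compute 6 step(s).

Equation: x² - 2 = 0
Fixed-point form: x = (x² + 2)/(2x)
x₀ = 1.63

x_1 = g(1.630000) = 1.428497
x_2 = g(1.428497) = 1.414285
x_3 = g(1.414285) = 1.414214
x_4 = g(1.414214) = 1.414214
x_5 = g(1.414214) = 1.414214
x_6 = g(1.414214) = 1.414214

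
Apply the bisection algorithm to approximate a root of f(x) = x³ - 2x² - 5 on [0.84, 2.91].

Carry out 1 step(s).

f(x) = x³ - 2x² - 5
Initial interval: [0.84, 2.91]

Iteration 1:
  c_1 = (0.840000 + 2.910000)/2 = 1.875000
  f(c_1) = f(1.875000) = -5.439453
  f(a) × f(c) ≥ 0, new interval: [1.875000, 2.910000]

After 1 iteration(s), the approximation is c_1 = 1.875000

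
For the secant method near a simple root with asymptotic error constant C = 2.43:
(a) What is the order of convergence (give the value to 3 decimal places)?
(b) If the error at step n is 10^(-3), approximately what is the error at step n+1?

(a) Secant method has superlinear convergence with order φ = (1+√5)/2 ≈ 1.618.
    This means |e_{n+1}| ≈ C|e_n|^1.618.

(b) With |e_n| = 10^(-3) and C = 2.43:
    |e_{n+1}| ≈ 2.43 × (10^(-3))^1.618 = 2.43 × 10^(-4.85)

(a) ≈ 1.618 (golden ratio); (b) |e_{n+1}| ≈ 3.400e-05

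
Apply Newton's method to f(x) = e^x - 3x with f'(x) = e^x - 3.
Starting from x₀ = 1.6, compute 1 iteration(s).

f(x) = e^x - 3x
f'(x) = e^x - 3
x₀ = 1.6

Newton-Raphson formula: x_{n+1} = x_n - f(x_n)/f'(x_n)

Iteration 1:
  f(1.600000) = 0.153032
  f'(1.600000) = 1.953032
  x_1 = 1.600000 - 0.153032/1.953032 = 1.521644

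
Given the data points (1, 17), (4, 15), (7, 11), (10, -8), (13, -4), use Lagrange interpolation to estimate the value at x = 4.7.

Lagrange interpolation formula:
P(x) = Σ yᵢ × Lᵢ(x)
where Lᵢ(x) = Π_{j≠i} (x - xⱼ)/(xᵢ - xⱼ)

L_0(4.7) = (4.7 - 4)/(1 - 4) × (4.7 - 7)/(1 - 7) × (4.7 - 10)/(1 - 10) × (4.7 - 13)/(1 - 13) = -0.036432
L_1(4.7) = (4.7 - 1)/(4 - 1) × (4.7 - 7)/(4 - 7) × (4.7 - 10)/(4 - 10) × (4.7 - 13)/(4 - 13) = 0.770278
L_2(4.7) = (4.7 - 1)/(7 - 1) × (4.7 - 4)/(7 - 4) × (4.7 - 10)/(7 - 10) × (4.7 - 13)/(7 - 13) = 0.351648
L_3(4.7) = (4.7 - 1)/(10 - 1) × (4.7 - 4)/(10 - 4) × (4.7 - 7)/(10 - 7) × (4.7 - 13)/(10 - 13) = -0.101735
L_4(4.7) = (4.7 - 1)/(13 - 1) × (4.7 - 4)/(13 - 4) × (4.7 - 7)/(13 - 7) × (4.7 - 10)/(13 - 10) = 0.016241

P(4.7) = 17×L_0(4.7) + 15×L_1(4.7) + 11×L_2(4.7) + (-8)×L_3(4.7) + (-4)×L_4(4.7)
P(4.7) = 15.551867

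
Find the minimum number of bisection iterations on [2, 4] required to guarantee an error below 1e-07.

We need (b-a)/2^n ≤ 1e-07
(4 - 2)/2^n ≤ 1e-07
2/2^n ≤ 1e-07
2^n ≥ 20000000
n ≥ log₂(20000000) = 24.25
n ≥ 25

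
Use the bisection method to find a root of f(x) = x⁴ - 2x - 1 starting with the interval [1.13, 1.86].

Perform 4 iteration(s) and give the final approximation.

f(x) = x⁴ - 2x - 1
Initial interval: [1.13, 1.86]

Iteration 1:
  c_1 = (1.130000 + 1.860000)/2 = 1.495000
  f(c_1) = f(1.495000) = 1.005337
  f(a) × f(c) < 0, new interval: [1.130000, 1.495000]
Iteration 2:
  c_2 = (1.130000 + 1.495000)/2 = 1.312500
  f(c_2) = f(1.312500) = -0.657455
  f(a) × f(c) ≥ 0, new interval: [1.312500, 1.495000]
Iteration 3:
  c_3 = (1.312500 + 1.495000)/2 = 1.403750
  f(c_3) = f(1.403750) = 0.075426
  f(a) × f(c) < 0, new interval: [1.312500, 1.403750]
Iteration 4:
  c_4 = (1.312500 + 1.403750)/2 = 1.358125
  f(c_4) = f(1.358125) = -0.314057
  f(a) × f(c) ≥ 0, new interval: [1.358125, 1.403750]

After 4 iteration(s), the approximation is c_4 = 1.358125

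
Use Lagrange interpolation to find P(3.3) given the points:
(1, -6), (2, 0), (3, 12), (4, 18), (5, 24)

Lagrange interpolation formula:
P(x) = Σ yᵢ × Lᵢ(x)
where Lᵢ(x) = Π_{j≠i} (x - xⱼ)/(xᵢ - xⱼ)

L_0(3.3) = (3.3 - 2)/(1 - 2) × (3.3 - 3)/(1 - 3) × (3.3 - 4)/(1 - 4) × (3.3 - 5)/(1 - 5) = 0.019337
L_1(3.3) = (3.3 - 1)/(2 - 1) × (3.3 - 3)/(2 - 3) × (3.3 - 4)/(2 - 4) × (3.3 - 5)/(2 - 5) = -0.136850
L_2(3.3) = (3.3 - 1)/(3 - 1) × (3.3 - 2)/(3 - 2) × (3.3 - 4)/(3 - 4) × (3.3 - 5)/(3 - 5) = 0.889525
L_3(3.3) = (3.3 - 1)/(4 - 1) × (3.3 - 2)/(4 - 2) × (3.3 - 3)/(4 - 3) × (3.3 - 5)/(4 - 5) = 0.254150
L_4(3.3) = (3.3 - 1)/(5 - 1) × (3.3 - 2)/(5 - 2) × (3.3 - 3)/(5 - 3) × (3.3 - 4)/(5 - 4) = -0.026162

P(3.3) = (-6)×L_0(3.3) + 0×L_1(3.3) + 12×L_2(3.3) + 18×L_3(3.3) + 24×L_4(3.3)
P(3.3) = 14.505075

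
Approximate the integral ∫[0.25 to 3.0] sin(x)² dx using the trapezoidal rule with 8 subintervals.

f(x) = sin(x)²
a = 0.25, b = 3.0, n = 8
h = (b - a)/n = 0.343750

Trapezoidal rule: (h/2)[f(x₀) + 2f(x₁) + 2f(x₂) + ... + f(xₙ)]

x_0 = 0.2500, f(x_0) = 0.061209, coefficient = 1
x_1 = 0.5938, f(x_1) = 0.313010, coefficient = 2
x_2 = 0.9375, f(x_2) = 0.649767, coefficient = 2
x_3 = 1.2812, f(x_3) = 0.918480, coefficient = 2
x_4 = 1.6250, f(x_4) = 0.997065, coefficient = 2
x_5 = 1.9688, f(x_5) = 0.849818, coefficient = 2
x_6 = 2.3125, f(x_6) = 0.543639, coefficient = 2
x_7 = 2.6562, f(x_7) = 0.217633, coefficient = 2
x_8 = 3.0000, f(x_8) = 0.019915, coefficient = 1

I ≈ (0.343750/2) × 9.059947 = 1.557178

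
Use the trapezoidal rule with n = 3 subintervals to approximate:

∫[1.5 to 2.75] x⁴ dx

f(x) = x⁴
a = 1.5, b = 2.75, n = 3
h = (b - a)/n = 0.416667

Trapezoidal rule: (h/2)[f(x₀) + 2f(x₁) + 2f(x₂) + ... + f(xₙ)]

x_0 = 1.5000, f(x_0) = 5.062500, coefficient = 1
x_1 = 1.9167, f(x_1) = 13.495419, coefficient = 2
x_2 = 2.3333, f(x_2) = 29.641975, coefficient = 2
x_3 = 2.7500, f(x_3) = 57.191406, coefficient = 1

I ≈ (0.416667/2) × 148.528694 = 30.943478
Exact value: 29.936523
Error: 1.006954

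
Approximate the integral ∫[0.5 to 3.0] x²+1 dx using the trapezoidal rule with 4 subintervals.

f(x) = x²+1
a = 0.5, b = 3.0, n = 4
h = (b - a)/n = 0.625000

Trapezoidal rule: (h/2)[f(x₀) + 2f(x₁) + 2f(x₂) + ... + f(xₙ)]

x_0 = 0.5000, f(x_0) = 1.250000, coefficient = 1
x_1 = 1.1250, f(x_1) = 2.265625, coefficient = 2
x_2 = 1.7500, f(x_2) = 4.062500, coefficient = 2
x_3 = 2.3750, f(x_3) = 6.640625, coefficient = 2
x_4 = 3.0000, f(x_4) = 10.000000, coefficient = 1

I ≈ (0.625000/2) × 37.187500 = 11.621094
Exact value: 11.458333
Error: 0.162760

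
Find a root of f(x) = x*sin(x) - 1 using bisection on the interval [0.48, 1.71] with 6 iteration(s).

f(x) = x*sin(x) - 1
Initial interval: [0.48, 1.71]

Iteration 1:
  c_1 = (0.480000 + 1.710000)/2 = 1.095000
  f(c_1) = f(1.095000) = -0.026624
  f(a) × f(c) ≥ 0, new interval: [1.095000, 1.710000]
Iteration 2:
  c_2 = (1.095000 + 1.710000)/2 = 1.402500
  f(c_2) = f(1.402500) = 0.382685
  f(a) × f(c) < 0, new interval: [1.095000, 1.402500]
Iteration 3:
  c_3 = (1.095000 + 1.402500)/2 = 1.248750
  f(c_3) = f(1.248750) = 0.184551
  f(a) × f(c) < 0, new interval: [1.095000, 1.248750]
Iteration 4:
  c_4 = (1.095000 + 1.248750)/2 = 1.171875
  f(c_4) = f(1.171875) = 0.079860
  f(a) × f(c) < 0, new interval: [1.095000, 1.171875]
Iteration 5:
  c_5 = (1.095000 + 1.171875)/2 = 1.133437
  f(c_5) = f(1.133437) = 0.026751
  f(a) × f(c) < 0, new interval: [1.095000, 1.133437]
Iteration 6:
  c_6 = (1.095000 + 1.133437)/2 = 1.114219
  f(c_6) = f(1.114219) = 0.000086
  f(a) × f(c) < 0, new interval: [1.095000, 1.114219]

After 6 iteration(s), the approximation is c_6 = 1.114219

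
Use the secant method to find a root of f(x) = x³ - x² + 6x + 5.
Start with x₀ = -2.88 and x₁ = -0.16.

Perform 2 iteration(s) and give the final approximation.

f(x) = x³ - x² + 6x + 5
x₀ = -2.88, x₁ = -0.16

Secant formula: x_{n+1} = x_n - f(x_n)(x_n - x_{n-1})/(f(x_n) - f(x_{n-1}))

Iteration 1:
  f(-2.880000) = -44.462272
  f(-0.160000) = 4.010304
  x_2 = -0.160000 - 4.010304×(-0.160000 - (-2.880000))/(4.010304 - (-44.462272))
       = -0.385035
Iteration 2:
  f(-0.160000) = 4.010304
  f(-0.385035) = 2.484456
  x_3 = -0.385035 - 2.484456×(-0.385035 - (-0.160000))/(2.484456 - 4.010304)
       = -0.751447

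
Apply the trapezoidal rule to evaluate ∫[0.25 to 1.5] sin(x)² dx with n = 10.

f(x) = sin(x)²
a = 0.25, b = 1.5, n = 10
h = (b - a)/n = 0.125000

Trapezoidal rule: (h/2)[f(x₀) + 2f(x₁) + 2f(x₂) + ... + f(xₙ)]

x_0 = 0.2500, f(x_0) = 0.061209, coefficient = 1
x_1 = 0.3750, f(x_1) = 0.134156, coefficient = 2
x_2 = 0.5000, f(x_2) = 0.229849, coefficient = 2
x_3 = 0.6250, f(x_3) = 0.342339, coefficient = 2
x_4 = 0.7500, f(x_4) = 0.464631, coefficient = 2
x_5 = 0.8750, f(x_5) = 0.589123, coefficient = 2
x_6 = 1.0000, f(x_6) = 0.708073, coefficient = 2
x_7 = 1.1250, f(x_7) = 0.814087, coefficient = 2
x_8 = 1.2500, f(x_8) = 0.900572, coefficient = 2
x_9 = 1.3750, f(x_9) = 0.962151, coefficient = 2
x_10 = 1.5000, f(x_10) = 0.994996, coefficient = 1

I ≈ (0.125000/2) × 11.346167 = 0.709135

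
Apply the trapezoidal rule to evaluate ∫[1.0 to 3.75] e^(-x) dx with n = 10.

f(x) = e^(-x)
a = 1.0, b = 3.75, n = 10
h = (b - a)/n = 0.275000

Trapezoidal rule: (h/2)[f(x₀) + 2f(x₁) + 2f(x₂) + ... + f(xₙ)]

x_0 = 1.0000, f(x_0) = 0.367879, coefficient = 1
x_1 = 1.2750, f(x_1) = 0.279431, coefficient = 2
x_2 = 1.5500, f(x_2) = 0.212248, coefficient = 2
x_3 = 1.8250, f(x_3) = 0.161218, coefficient = 2
x_4 = 2.1000, f(x_4) = 0.122456, coefficient = 2
x_5 = 2.3750, f(x_5) = 0.093014, coefficient = 2
x_6 = 2.6500, f(x_6) = 0.070651, coefficient = 2
x_7 = 2.9250, f(x_7) = 0.053665, coefficient = 2
x_8 = 3.2000, f(x_8) = 0.040762, coefficient = 2
x_9 = 3.4750, f(x_9) = 0.030962, coefficient = 2
x_10 = 3.7500, f(x_10) = 0.023518, coefficient = 1

I ≈ (0.275000/2) × 2.520212 = 0.346529
Exact value: 0.344362
Error: 0.002167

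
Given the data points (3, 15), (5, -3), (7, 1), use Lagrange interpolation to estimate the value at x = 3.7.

Lagrange interpolation formula:
P(x) = Σ yᵢ × Lᵢ(x)
where Lᵢ(x) = Π_{j≠i} (x - xⱼ)/(xᵢ - xⱼ)

L_0(3.7) = (3.7 - 5)/(3 - 5) × (3.7 - 7)/(3 - 7) = 0.536250
L_1(3.7) = (3.7 - 3)/(5 - 3) × (3.7 - 7)/(5 - 7) = 0.577500
L_2(3.7) = (3.7 - 3)/(7 - 3) × (3.7 - 5)/(7 - 5) = -0.113750

P(3.7) = 15×L_0(3.7) + (-3)×L_1(3.7) + 1×L_2(3.7)
P(3.7) = 6.197500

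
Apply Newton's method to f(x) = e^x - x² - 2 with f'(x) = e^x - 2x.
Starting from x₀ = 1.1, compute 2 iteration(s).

f(x) = e^x - x² - 2
f'(x) = e^x - 2x
x₀ = 1.1

Newton-Raphson formula: x_{n+1} = x_n - f(x_n)/f'(x_n)

Iteration 1:
  f(1.100000) = -0.205834
  f'(1.100000) = 0.804166
  x_1 = 1.100000 - (-0.205834)/0.804166 = 1.355960
Iteration 2:
  f(1.355960) = 0.041856
  f'(1.355960) = 1.168564
  x_2 = 1.355960 - 0.041856/1.168564 = 1.320141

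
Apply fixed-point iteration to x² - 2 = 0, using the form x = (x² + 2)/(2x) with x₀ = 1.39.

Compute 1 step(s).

Equation: x² - 2 = 0
Fixed-point form: x = (x² + 2)/(2x)
x₀ = 1.39

x_1 = g(1.390000) = 1.414424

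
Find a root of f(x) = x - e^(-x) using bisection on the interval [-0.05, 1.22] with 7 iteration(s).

f(x) = x - e^(-x)
Initial interval: [-0.05, 1.22]

Iteration 1:
  c_1 = (-0.050000 + 1.220000)/2 = 0.585000
  f(c_1) = f(0.585000) = 0.027894
  f(a) × f(c) < 0, new interval: [-0.050000, 0.585000]
Iteration 2:
  c_2 = (-0.050000 + 0.585000)/2 = 0.267500
  f(c_2) = f(0.267500) = -0.497790
  f(a) × f(c) ≥ 0, new interval: [0.267500, 0.585000]
Iteration 3:
  c_3 = (0.267500 + 0.585000)/2 = 0.426250
  f(c_3) = f(0.426250) = -0.226703
  f(a) × f(c) ≥ 0, new interval: [0.426250, 0.585000]
Iteration 4:
  c_4 = (0.426250 + 0.585000)/2 = 0.505625
  f(c_4) = f(0.505625) = -0.097504
  f(a) × f(c) ≥ 0, new interval: [0.505625, 0.585000]
Iteration 5:
  c_5 = (0.505625 + 0.585000)/2 = 0.545312
  f(c_5) = f(0.545312) = -0.034348
  f(a) × f(c) ≥ 0, new interval: [0.545312, 0.585000]
Iteration 6:
  c_6 = (0.545312 + 0.585000)/2 = 0.565156
  f(c_6) = f(0.565156) = -0.003115
  f(a) × f(c) ≥ 0, new interval: [0.565156, 0.585000]
Iteration 7:
  c_7 = (0.565156 + 0.585000)/2 = 0.575078
  f(c_7) = f(0.575078) = 0.012417
  f(a) × f(c) < 0, new interval: [0.565156, 0.575078]

After 7 iteration(s), the approximation is c_7 = 0.575078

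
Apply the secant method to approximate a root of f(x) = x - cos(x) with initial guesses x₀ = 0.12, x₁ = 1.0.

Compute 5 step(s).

f(x) = x - cos(x)
x₀ = 0.12, x₁ = 1.0

Secant formula: x_{n+1} = x_n - f(x_n)(x_n - x_{n-1})/(f(x_n) - f(x_{n-1}))

Iteration 1:
  f(0.120000) = -0.872809
  f(1.000000) = 0.459698
  x_2 = 1.000000 - 0.459698×(1.000000 - 0.120000)/(0.459698 - (-0.872809))
       = 0.696411
Iteration 2:
  f(1.000000) = 0.459698
  f(0.696411) = -0.070738
  x_3 = 0.696411 - (-0.070738)×(0.696411 - 1.000000)/(-0.070738 - 0.459698)
       = 0.736897
Iteration 3:
  f(0.696411) = -0.070738
  f(0.736897) = -0.003660
  x_4 = 0.736897 - (-0.003660)×(0.736897 - 0.696411)/(-0.003660 - (-0.070738))
       = 0.739106
Iteration 4:
  f(0.736897) = -0.003660
  f(0.739106) = 0.000035
  x_5 = 0.739106 - 0.000035×(0.739106 - 0.736897)/(0.000035 - (-0.003660))
       = 0.739085
Iteration 5:
  f(0.739106) = 0.000035
  f(0.739085) = 0.000000
  x_6 = 0.739085 - 0.000000×(0.739085 - 0.739106)/(0.000000 - 0.000035)
       = 0.739085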